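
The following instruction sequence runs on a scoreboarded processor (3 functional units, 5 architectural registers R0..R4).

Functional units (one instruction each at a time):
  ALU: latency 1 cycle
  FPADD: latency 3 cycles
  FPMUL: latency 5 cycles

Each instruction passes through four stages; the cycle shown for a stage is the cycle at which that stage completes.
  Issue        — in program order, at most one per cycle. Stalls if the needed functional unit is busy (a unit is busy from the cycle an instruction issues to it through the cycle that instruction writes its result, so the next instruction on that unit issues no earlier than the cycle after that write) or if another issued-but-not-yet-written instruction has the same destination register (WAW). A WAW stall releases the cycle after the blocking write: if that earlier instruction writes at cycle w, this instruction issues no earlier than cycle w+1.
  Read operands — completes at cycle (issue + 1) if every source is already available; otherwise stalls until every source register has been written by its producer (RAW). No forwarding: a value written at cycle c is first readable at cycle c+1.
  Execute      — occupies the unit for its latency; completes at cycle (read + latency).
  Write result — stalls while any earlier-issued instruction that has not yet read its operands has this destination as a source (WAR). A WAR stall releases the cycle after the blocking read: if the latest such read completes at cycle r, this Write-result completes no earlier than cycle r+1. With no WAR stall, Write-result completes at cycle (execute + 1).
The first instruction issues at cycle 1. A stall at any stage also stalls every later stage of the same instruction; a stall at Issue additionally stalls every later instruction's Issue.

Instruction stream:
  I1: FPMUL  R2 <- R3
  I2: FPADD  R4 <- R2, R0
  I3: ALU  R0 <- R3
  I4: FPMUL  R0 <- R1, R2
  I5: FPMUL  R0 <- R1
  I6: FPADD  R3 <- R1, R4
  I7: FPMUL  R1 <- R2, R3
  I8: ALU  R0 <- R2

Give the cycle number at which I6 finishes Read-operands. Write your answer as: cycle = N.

t=1  I1 issues→FPMUL
t=2  I1 reads; I2 issues→FPADD
t=3  I3 issues→ALU
t=4  I3 reads
t=5  I3 exec-done
t=7  I1 exec-done
t=8  I1 writes R2
t=9  I2 reads
t=10  I3 writes R0
t=11  I4 issues→FPMUL
t=12  I2 exec-done; I4 reads
t=13  I2 writes R4
t=17  I4 exec-done
t=18  I4 writes R0
t=19  I5 issues→FPMUL
t=20  I5 reads; I6 issues→FPADD
t=21  I6 reads
t=24  I6 exec-done
t=25  I5 exec-done; I6 writes R3
t=26  I5 writes R0
t=27  I7 issues→FPMUL
t=28  I7 reads; I8 issues→ALU
t=29  I8 reads
t=30  I8 exec-done
t=31  I8 writes R0
t=33  I7 exec-done
t=34  I7 writes R1

cycle = 21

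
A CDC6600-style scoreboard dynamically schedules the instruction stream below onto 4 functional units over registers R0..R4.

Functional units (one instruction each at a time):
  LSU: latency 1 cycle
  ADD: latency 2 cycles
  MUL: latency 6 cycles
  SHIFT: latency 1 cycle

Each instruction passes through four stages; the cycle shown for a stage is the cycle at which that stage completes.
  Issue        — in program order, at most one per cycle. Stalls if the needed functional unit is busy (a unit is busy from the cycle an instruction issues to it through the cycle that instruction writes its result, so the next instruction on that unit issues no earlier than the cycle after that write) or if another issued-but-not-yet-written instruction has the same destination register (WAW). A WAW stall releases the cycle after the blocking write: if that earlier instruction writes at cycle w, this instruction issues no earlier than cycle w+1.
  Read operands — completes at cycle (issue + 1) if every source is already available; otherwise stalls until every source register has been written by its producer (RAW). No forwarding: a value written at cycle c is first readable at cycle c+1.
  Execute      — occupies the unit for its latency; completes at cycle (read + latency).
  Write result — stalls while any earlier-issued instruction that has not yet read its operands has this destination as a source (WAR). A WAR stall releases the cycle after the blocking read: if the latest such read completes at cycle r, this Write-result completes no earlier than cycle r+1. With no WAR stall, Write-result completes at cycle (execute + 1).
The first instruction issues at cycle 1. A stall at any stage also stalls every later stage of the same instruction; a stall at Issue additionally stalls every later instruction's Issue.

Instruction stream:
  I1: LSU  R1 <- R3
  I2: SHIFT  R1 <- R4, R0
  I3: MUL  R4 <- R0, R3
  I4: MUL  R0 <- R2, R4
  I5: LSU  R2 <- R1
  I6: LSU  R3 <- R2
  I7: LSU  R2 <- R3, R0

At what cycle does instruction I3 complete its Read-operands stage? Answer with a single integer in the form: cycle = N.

cycle = 7

t=1  issue I1 (LSU)
t=2  I1 read-ops
t=3  I1 finished on LSU
t=4  I1→R1
t=5  issue I2 (SHIFT)
t=6  I2 read-ops; issue I3 (MUL)
t=7  I2 finished on SHIFT; I3 read-ops
t=8  I2→R1
t=13  I3 finished on MUL
t=14  I3→R4
t=15  issue I4 (MUL)
t=16  I4 read-ops; issue I5 (LSU)
t=17  I5 read-ops
t=18  I5 finished on LSU
t=19  I5→R2
t=20  issue I6 (LSU)
t=21  I6 read-ops
t=22  I4 finished on MUL; I6 finished on LSU
t=23  I4→R0; I6→R3
t=24  issue I7 (LSU)
t=25  I7 read-ops
t=26  I7 finished on LSU
t=27  I7→R2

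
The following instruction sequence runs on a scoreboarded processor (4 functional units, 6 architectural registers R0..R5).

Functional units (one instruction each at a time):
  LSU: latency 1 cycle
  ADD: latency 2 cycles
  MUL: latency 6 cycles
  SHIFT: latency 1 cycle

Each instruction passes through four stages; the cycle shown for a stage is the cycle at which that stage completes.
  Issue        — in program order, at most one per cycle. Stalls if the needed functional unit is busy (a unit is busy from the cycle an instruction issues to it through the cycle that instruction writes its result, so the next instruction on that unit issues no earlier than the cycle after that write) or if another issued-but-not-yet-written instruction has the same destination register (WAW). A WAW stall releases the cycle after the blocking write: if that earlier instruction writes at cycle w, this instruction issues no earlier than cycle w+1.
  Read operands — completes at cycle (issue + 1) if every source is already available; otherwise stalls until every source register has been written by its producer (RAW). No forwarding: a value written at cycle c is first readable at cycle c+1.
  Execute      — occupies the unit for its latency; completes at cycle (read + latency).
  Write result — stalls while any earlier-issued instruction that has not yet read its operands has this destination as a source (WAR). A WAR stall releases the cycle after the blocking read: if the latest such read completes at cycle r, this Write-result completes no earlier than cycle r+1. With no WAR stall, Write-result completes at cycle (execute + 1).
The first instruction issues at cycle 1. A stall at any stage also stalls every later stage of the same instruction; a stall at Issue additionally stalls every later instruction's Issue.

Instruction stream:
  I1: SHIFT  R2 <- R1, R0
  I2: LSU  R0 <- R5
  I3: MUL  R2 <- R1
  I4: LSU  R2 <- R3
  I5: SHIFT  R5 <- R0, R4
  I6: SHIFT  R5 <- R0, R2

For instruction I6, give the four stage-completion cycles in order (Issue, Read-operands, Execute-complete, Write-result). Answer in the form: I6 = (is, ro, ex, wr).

I6 = (19, 20, 21, 22)

[1] I1→SHIFT
[2] I1 RO, I2→LSU
[3] I1 EX, I2 RO
[4] I1 WR R2, I2 EX
[5] I2 WR R0, I3→MUL
[6] I3 RO
[12] I3 EX
[13] I3 WR R2
[14] I4→LSU
[15] I4 RO, I5→SHIFT
[16] I4 EX, I5 RO
[17] I4 WR R2, I5 EX
[18] I5 WR R5
[19] I6→SHIFT
[20] I6 RO
[21] I6 EX
[22] I6 WR R5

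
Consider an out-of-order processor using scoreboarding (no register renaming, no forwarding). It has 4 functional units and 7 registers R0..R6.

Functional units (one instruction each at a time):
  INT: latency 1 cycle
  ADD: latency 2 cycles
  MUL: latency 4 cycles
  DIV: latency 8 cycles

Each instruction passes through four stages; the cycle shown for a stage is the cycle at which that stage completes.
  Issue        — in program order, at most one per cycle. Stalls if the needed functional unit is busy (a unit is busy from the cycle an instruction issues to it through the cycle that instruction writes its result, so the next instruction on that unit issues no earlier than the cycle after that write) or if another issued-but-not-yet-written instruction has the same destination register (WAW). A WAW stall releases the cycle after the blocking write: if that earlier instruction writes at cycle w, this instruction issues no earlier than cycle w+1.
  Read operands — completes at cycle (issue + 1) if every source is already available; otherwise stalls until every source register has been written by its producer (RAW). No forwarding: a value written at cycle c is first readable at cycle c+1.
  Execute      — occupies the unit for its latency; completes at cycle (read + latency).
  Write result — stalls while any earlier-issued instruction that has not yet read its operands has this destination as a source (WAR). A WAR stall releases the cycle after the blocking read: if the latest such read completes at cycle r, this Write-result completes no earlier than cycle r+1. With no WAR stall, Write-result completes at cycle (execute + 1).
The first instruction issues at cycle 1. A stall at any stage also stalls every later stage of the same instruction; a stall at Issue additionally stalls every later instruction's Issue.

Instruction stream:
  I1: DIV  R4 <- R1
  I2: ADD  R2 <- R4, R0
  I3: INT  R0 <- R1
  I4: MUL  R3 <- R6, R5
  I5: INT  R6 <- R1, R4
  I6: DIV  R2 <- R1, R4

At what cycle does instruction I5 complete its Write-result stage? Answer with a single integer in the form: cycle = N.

cycle = 17

  I1 | 1 | 2 | 10 | 11
  I2 | 2 | 12 | 14 | 15   RAW R4: wait I1 write@11
  I3 | 3 | 4 | 5 | 13   WAR R0: wait I2 read@12
  I4 | 4 | 5 | 9 | 10
  I5 | 14 | 15 | 16 | 17   struct: INT busy until I3 writes@13
  I6 | 16 | 17 | 25 | 26   WAW R2: wait I2 write@15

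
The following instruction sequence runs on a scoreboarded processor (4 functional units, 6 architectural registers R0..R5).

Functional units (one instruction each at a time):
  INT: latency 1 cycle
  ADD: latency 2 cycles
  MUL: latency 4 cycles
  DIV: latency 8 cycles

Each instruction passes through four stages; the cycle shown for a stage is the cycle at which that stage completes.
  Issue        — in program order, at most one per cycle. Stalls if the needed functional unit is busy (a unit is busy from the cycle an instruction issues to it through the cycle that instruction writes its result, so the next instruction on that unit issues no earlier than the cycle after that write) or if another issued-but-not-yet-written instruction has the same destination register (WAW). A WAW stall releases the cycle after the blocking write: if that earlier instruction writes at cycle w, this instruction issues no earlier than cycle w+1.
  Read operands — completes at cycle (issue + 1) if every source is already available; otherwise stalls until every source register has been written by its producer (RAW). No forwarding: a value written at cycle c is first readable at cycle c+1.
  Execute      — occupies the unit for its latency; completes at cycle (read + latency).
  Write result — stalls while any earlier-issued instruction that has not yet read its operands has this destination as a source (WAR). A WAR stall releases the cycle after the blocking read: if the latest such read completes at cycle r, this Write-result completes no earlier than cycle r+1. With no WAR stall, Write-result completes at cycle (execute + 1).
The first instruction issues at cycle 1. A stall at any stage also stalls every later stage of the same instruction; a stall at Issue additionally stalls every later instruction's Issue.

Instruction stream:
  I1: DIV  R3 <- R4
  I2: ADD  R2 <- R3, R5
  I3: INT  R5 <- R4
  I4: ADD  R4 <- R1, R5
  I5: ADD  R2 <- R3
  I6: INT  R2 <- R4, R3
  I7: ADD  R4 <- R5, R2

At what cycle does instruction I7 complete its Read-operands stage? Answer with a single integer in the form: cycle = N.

c1: issue I1 (DIV)
c2: I1 read-ops; issue I2 (ADD)
c3: issue I3 (INT)
c4: I3 read-ops
c5: I3 finished on INT
c10: I1 finished on DIV
c11: I1→R3
c12: I2 read-ops
c13: I3→R5
c14: I2 finished on ADD
c15: I2→R2
c16: issue I4 (ADD)
c17: I4 read-ops
c19: I4 finished on ADD
c20: I4→R4
c21: issue I5 (ADD)
c22: I5 read-ops
c24: I5 finished on ADD
c25: I5→R2
c26: issue I6 (INT)
c27: I6 read-ops; issue I7 (ADD)
c28: I6 finished on INT
c29: I6→R2
c30: I7 read-ops
c32: I7 finished on ADD
c33: I7→R4

cycle = 30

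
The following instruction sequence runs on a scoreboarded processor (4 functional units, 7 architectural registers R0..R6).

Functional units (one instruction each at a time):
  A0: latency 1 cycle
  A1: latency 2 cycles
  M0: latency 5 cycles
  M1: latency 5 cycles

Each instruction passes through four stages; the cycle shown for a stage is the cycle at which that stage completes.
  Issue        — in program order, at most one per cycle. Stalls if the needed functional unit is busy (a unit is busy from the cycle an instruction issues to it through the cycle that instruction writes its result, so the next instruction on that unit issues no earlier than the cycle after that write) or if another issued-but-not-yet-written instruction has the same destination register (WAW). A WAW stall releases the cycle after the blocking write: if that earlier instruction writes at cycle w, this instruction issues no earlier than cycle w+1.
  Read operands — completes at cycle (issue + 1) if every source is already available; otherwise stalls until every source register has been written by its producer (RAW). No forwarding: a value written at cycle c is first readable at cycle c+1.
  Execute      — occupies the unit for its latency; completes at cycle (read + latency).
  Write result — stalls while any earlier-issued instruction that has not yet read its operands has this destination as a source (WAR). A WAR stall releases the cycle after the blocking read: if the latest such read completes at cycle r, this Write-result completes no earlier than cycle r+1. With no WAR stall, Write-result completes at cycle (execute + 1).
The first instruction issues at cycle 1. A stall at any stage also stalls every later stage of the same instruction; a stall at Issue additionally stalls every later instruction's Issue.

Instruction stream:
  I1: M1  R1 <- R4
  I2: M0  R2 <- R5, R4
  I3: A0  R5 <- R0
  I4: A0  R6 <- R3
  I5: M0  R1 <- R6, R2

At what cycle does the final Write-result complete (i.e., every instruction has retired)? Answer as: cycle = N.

t=1  I1 dispatched to M1
t=2  I1 operands ready, I2 dispatched to M0
t=3  I2 operands ready, I3 dispatched to A0
t=4  I3 operands ready
t=5  I3 complete
t=6  R5←I3
t=7  I1 complete, I4 dispatched to A0
t=8  R1←I1, I2 complete, I4 operands ready
t=9  R2←I2, I4 complete
t=10  R6←I4, I5 dispatched to M0
t=11  I5 operands ready
t=16  I5 complete
t=17  R1←I5

cycle = 17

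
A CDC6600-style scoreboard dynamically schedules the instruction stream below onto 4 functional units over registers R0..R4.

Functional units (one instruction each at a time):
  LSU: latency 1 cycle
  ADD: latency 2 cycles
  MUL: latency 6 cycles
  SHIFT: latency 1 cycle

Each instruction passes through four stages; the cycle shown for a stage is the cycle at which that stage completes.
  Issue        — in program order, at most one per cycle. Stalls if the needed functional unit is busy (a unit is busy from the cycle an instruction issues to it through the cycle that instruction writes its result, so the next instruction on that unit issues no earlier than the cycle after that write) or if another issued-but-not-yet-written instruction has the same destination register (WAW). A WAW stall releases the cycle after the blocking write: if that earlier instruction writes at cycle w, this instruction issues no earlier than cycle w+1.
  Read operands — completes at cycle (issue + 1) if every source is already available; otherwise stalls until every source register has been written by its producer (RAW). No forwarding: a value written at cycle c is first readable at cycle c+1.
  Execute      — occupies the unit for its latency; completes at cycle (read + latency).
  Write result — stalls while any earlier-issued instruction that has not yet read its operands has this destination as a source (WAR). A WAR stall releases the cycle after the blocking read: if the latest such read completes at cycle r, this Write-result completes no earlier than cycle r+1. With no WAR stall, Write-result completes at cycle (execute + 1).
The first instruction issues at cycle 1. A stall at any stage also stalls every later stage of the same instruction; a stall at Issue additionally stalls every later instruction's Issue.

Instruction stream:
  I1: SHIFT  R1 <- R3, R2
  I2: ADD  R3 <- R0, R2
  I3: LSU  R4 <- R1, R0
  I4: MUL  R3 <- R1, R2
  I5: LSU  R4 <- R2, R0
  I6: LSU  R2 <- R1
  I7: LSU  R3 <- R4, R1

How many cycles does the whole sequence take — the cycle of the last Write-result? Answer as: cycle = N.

cycle = 19

I1: IS=1 RO=2 EX=3 WR=4
I2: IS=2 RO=3 EX=5 WR=6
I3: IS=3 RO=5 EX=6 WR=7  [RAW R1: wait I1 write@4]
I4: IS=7 RO=8 EX=14 WR=15  [WAW R3: wait I2 write@6]
I5: IS=8 RO=9 EX=10 WR=11
I6: IS=12 RO=13 EX=14 WR=15  [struct: LSU busy until I5 writes@11]
I7: IS=16 RO=17 EX=18 WR=19  [struct: LSU busy until I6 writes@15]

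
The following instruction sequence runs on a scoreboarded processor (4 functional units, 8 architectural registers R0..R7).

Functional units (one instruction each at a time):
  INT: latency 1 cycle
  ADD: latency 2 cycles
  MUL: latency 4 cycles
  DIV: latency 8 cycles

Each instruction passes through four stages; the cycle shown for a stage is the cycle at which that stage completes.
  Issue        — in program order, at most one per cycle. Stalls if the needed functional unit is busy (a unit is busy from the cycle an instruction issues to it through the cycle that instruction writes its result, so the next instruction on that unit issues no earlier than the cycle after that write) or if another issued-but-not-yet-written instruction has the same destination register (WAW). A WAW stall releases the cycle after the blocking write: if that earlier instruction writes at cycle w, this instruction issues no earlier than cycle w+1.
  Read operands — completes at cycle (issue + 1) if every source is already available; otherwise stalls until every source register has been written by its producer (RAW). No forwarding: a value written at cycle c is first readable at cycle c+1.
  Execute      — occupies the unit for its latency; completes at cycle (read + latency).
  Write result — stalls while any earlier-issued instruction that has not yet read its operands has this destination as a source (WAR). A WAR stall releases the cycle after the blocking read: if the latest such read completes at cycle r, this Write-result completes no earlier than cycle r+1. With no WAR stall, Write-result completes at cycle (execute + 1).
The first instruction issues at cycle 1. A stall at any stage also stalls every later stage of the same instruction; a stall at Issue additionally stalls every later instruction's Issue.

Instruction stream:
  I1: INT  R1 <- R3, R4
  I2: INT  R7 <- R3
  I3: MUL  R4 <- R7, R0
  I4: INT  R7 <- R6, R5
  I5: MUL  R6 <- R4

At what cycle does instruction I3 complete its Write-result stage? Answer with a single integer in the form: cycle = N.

cycle = 14

1) issue 1, read 2, done 3, write 4
2) issue 5, read 6, done 7, write 8  <struct: INT busy until I1 writes@4>
3) issue 6, read 9, done 13, write 14  <RAW R7: wait I2 write@8>
4) issue 9, read 10, done 11, write 12  <struct: INT busy until I2 writes@8>
5) issue 15, read 16, done 20, write 21  <struct: MUL busy until I3 writes@14>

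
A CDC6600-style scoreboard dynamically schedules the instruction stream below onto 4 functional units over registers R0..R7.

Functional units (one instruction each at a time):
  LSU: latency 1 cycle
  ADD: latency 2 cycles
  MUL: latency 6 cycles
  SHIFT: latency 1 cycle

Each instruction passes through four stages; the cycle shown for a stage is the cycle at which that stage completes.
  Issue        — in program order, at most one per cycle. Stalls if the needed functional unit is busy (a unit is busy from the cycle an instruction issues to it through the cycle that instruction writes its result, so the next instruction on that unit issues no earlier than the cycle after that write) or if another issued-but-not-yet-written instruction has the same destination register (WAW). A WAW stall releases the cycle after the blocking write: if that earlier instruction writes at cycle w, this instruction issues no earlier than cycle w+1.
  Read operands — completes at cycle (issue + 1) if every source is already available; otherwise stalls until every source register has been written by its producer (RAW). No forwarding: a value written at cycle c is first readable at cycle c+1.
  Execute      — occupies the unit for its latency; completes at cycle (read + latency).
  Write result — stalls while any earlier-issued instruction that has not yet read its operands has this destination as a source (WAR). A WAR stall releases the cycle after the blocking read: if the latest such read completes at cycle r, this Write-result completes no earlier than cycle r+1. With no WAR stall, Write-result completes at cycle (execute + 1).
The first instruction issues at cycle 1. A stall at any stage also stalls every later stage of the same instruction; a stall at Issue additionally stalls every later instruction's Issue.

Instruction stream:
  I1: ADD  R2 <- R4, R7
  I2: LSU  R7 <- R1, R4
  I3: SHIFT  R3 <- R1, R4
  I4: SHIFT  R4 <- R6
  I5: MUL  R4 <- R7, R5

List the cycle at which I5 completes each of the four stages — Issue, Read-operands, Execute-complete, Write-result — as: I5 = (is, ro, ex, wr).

t=1  I1→ADD
t=2  I1 RO · I2→LSU
t=3  I2 RO · I3→SHIFT
t=4  I1 EX · I2 EX · I3 RO
t=5  I1 WR R2 · I2 WR R7 · I3 EX
t=6  I3 WR R3
t=7  I4→SHIFT
t=8  I4 RO
t=9  I4 EX
t=10  I4 WR R4
t=11  I5→MUL
t=12  I5 RO
t=18  I5 EX
t=19  I5 WR R4

I5 = (11, 12, 18, 19)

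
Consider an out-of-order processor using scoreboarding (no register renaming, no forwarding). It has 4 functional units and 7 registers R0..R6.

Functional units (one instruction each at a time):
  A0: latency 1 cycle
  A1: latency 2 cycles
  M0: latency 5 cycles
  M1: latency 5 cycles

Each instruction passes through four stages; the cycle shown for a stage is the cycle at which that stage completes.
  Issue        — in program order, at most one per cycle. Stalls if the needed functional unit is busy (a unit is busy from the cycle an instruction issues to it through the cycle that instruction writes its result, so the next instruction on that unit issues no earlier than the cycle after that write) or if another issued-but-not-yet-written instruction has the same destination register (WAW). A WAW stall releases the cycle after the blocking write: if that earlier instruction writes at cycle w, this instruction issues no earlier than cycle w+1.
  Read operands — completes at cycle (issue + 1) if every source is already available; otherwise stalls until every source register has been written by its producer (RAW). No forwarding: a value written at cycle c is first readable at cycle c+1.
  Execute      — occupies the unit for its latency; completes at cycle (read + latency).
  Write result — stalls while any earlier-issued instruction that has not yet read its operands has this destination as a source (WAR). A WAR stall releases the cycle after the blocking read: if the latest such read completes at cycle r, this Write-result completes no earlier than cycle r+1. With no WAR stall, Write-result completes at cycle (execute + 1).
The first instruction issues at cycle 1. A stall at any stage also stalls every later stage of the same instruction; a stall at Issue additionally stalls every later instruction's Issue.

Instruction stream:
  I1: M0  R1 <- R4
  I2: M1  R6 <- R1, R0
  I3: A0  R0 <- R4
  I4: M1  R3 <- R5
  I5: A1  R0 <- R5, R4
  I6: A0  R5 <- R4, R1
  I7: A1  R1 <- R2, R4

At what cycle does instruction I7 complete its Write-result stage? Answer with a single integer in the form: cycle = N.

cycle = 26

I1  is:1  ro:2  ex:7  wr:8
I2  is:2  ro:9  ex:14  wr:15  — RAW R1: wait I1 write@8
I3  is:3  ro:4  ex:5  wr:10  — WAR R0: wait I2 read@9
I4  is:16  ro:17  ex:22  wr:23  — struct: M1 busy until I2 writes@15
I5  is:17  ro:18  ex:20  wr:21
I6  is:18  ro:19  ex:20  wr:21
I7  is:22  ro:23  ex:25  wr:26  — struct: A1 busy until I5 writes@21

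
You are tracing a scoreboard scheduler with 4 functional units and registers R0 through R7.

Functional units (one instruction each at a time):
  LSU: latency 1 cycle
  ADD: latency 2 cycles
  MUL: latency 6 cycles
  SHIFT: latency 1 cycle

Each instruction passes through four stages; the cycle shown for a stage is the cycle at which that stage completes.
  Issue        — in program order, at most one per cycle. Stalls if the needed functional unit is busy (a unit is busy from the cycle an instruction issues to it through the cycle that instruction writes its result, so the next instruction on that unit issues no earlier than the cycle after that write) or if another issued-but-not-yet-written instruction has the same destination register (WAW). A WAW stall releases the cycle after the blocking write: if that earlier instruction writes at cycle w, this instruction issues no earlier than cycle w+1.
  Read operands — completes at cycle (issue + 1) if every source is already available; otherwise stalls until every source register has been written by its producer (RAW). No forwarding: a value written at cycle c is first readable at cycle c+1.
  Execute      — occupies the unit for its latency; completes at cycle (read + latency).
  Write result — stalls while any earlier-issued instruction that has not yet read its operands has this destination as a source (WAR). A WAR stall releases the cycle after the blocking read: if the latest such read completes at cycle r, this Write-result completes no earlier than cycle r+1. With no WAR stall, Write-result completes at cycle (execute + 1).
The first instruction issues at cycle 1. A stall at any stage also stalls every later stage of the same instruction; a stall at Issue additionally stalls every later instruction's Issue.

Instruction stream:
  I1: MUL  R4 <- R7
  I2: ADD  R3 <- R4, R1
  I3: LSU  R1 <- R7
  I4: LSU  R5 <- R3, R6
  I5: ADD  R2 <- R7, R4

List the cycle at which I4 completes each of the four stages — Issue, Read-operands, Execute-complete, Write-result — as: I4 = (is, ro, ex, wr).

I4 = (12, 14, 15, 16)

  I1 | 1 | 2 | 8 | 9
  I2 | 2 | 10 | 12 | 13   RAW R4: wait I1 write@9
  I3 | 3 | 4 | 5 | 11   WAR R1: wait I2 read@10
  I4 | 12 | 14 | 15 | 16   struct: LSU busy until I3 writes@11 · RAW R3: wait I2 write@13
  I5 | 14 | 15 | 17 | 18   struct: ADD busy until I2 writes@13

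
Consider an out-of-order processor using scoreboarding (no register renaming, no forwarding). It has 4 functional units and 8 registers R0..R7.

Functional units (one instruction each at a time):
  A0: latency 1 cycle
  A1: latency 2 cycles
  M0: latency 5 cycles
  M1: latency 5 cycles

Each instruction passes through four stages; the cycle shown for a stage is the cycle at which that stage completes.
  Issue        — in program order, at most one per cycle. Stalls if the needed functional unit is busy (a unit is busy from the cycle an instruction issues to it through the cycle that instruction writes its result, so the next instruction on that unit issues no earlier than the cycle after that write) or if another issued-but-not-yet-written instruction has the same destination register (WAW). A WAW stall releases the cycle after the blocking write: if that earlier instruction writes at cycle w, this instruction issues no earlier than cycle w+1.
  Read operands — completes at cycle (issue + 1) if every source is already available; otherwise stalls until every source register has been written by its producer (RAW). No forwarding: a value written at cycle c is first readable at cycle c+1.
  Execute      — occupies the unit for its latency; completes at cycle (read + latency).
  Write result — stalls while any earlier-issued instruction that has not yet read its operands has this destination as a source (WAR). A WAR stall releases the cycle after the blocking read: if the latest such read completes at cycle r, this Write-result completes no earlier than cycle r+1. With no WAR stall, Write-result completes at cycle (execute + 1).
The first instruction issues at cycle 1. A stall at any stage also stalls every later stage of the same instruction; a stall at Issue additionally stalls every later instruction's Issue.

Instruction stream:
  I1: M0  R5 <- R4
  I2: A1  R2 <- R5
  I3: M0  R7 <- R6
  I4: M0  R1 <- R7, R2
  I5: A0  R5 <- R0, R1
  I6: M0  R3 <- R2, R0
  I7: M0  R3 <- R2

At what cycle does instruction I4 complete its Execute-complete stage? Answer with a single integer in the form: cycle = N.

cycle = 23

t=1  I1 dispatched to M0
t=2  I1 operands ready, I2 dispatched to A1
t=7  I1 complete
t=8  R5←I1
t=9  I2 operands ready, I3 dispatched to M0
t=10  I3 operands ready
t=11  I2 complete
t=12  R2←I2
t=15  I3 complete
t=16  R7←I3
t=17  I4 dispatched to M0
t=18  I4 operands ready, I5 dispatched to A0
t=23  I4 complete
t=24  R1←I4
t=25  I5 operands ready, I6 dispatched to M0
t=26  I5 complete, I6 operands ready
t=27  R5←I5
t=31  I6 complete
t=32  R3←I6
t=33  I7 dispatched to M0
t=34  I7 operands ready
t=39  I7 complete
t=40  R3←I7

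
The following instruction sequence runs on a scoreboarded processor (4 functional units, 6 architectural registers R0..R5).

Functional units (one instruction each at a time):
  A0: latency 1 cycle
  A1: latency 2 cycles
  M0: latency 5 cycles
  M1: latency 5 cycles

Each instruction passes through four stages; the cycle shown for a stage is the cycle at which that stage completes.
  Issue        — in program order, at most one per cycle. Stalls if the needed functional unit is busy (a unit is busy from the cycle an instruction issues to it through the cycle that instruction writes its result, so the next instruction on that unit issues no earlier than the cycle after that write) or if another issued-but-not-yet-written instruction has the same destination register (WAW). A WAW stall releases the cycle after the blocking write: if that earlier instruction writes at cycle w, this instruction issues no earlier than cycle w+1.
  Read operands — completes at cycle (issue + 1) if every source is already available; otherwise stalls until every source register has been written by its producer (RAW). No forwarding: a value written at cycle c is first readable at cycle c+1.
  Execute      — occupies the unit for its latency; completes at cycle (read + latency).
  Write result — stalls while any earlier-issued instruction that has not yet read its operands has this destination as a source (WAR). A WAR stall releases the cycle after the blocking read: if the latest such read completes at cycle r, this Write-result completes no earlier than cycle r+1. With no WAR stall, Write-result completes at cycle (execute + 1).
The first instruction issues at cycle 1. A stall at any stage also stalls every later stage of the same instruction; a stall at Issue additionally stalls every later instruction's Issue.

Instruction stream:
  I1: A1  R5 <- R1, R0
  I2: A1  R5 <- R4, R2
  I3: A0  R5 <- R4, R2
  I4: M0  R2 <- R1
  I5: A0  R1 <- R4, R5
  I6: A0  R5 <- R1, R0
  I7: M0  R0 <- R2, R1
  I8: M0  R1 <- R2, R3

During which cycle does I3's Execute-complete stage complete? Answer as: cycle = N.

cycle = 13

c1: I1 issues→A1
c2: I1 reads
c4: I1 exec-done
c5: I1 writes R5
c6: I2 issues→A1
c7: I2 reads
c9: I2 exec-done
c10: I2 writes R5
c11: I3 issues→A0
c12: I3 reads · I4 issues→M0
c13: I3 exec-done · I4 reads
c14: I3 writes R5
c15: I5 issues→A0
c16: I5 reads
c17: I5 exec-done
c18: I4 exec-done · I5 writes R1
c19: I4 writes R2 · I6 issues→A0
c20: I6 reads · I7 issues→M0
c21: I6 exec-done · I7 reads
c22: I6 writes R5
c26: I7 exec-done
c27: I7 writes R0
c28: I8 issues→M0
c29: I8 reads
c34: I8 exec-done
c35: I8 writes R1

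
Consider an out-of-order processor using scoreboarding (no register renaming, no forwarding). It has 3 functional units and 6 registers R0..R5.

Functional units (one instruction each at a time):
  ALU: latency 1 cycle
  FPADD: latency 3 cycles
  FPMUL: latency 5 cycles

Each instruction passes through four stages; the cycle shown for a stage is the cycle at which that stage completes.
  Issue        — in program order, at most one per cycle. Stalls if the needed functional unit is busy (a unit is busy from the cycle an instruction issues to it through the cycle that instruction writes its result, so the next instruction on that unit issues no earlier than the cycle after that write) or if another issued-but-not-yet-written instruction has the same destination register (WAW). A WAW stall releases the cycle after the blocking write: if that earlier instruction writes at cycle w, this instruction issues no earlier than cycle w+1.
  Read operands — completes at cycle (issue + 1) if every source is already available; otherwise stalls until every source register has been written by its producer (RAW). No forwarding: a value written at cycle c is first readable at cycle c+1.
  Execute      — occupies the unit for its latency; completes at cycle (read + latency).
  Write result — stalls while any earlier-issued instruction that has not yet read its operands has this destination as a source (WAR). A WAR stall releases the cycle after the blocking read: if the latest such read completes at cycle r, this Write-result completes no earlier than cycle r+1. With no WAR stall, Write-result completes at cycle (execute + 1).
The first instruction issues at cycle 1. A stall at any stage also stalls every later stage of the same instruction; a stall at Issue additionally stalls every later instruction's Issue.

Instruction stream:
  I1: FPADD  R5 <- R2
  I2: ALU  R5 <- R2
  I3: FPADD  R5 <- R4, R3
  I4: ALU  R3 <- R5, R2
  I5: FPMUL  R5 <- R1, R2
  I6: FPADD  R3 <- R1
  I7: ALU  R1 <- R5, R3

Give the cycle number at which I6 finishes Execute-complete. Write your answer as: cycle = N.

I1  is:1  ro:2  ex:5  wr:6
I2  is:7  ro:8  ex:9  wr:10  — WAW R5: wait I1 write@6
I3  is:11  ro:12  ex:15  wr:16  — WAW R5: wait I2 write@10
I4  is:12  ro:17  ex:18  wr:19  — RAW R5: wait I3 write@16
I5  is:17  ro:18  ex:23  wr:24  — WAW R5: wait I3 write@16
I6  is:20  ro:21  ex:24  wr:25  — WAW R3: wait I4 write@19
I7  is:21  ro:26  ex:27  wr:28  — RAW R3: wait I6 write@25

cycle = 24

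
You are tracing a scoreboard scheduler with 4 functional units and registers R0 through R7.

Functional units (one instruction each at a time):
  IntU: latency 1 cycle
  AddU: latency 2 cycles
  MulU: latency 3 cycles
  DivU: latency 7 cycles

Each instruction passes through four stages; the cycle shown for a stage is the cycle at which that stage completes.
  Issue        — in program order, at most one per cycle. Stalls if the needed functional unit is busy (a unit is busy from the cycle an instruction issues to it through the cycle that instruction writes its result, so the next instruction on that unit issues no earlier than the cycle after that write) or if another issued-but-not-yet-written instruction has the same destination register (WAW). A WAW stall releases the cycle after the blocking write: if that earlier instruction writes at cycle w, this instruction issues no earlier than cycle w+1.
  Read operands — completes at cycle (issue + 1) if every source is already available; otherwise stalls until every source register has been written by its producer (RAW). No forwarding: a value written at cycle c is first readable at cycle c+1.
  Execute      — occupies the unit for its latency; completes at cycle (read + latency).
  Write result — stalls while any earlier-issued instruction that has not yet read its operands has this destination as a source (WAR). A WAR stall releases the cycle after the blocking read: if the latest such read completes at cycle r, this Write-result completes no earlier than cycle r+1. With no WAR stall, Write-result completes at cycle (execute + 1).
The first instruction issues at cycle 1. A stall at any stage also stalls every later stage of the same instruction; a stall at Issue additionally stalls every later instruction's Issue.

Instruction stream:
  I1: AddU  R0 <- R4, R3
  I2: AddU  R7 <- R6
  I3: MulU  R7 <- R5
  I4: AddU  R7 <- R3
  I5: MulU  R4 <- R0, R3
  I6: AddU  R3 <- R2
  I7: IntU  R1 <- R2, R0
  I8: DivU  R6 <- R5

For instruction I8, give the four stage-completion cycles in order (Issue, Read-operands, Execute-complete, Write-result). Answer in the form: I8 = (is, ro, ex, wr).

[1] I1 dispatched to AddU
[2] I1 operands ready
[4] I1 complete
[5] R0←I1
[6] I2 dispatched to AddU
[7] I2 operands ready
[9] I2 complete
[10] R7←I2
[11] I3 dispatched to MulU
[12] I3 operands ready
[15] I3 complete
[16] R7←I3
[17] I4 dispatched to AddU
[18] I4 operands ready; I5 dispatched to MulU
[19] I5 operands ready
[20] I4 complete
[21] R7←I4
[22] I5 complete; I6 dispatched to AddU
[23] R4←I5; I6 operands ready; I7 dispatched to IntU
[24] I7 operands ready; I8 dispatched to DivU
[25] I6 complete; I7 complete; I8 operands ready
[26] R3←I6; R1←I7
[32] I8 complete
[33] R6←I8

I8 = (24, 25, 32, 33)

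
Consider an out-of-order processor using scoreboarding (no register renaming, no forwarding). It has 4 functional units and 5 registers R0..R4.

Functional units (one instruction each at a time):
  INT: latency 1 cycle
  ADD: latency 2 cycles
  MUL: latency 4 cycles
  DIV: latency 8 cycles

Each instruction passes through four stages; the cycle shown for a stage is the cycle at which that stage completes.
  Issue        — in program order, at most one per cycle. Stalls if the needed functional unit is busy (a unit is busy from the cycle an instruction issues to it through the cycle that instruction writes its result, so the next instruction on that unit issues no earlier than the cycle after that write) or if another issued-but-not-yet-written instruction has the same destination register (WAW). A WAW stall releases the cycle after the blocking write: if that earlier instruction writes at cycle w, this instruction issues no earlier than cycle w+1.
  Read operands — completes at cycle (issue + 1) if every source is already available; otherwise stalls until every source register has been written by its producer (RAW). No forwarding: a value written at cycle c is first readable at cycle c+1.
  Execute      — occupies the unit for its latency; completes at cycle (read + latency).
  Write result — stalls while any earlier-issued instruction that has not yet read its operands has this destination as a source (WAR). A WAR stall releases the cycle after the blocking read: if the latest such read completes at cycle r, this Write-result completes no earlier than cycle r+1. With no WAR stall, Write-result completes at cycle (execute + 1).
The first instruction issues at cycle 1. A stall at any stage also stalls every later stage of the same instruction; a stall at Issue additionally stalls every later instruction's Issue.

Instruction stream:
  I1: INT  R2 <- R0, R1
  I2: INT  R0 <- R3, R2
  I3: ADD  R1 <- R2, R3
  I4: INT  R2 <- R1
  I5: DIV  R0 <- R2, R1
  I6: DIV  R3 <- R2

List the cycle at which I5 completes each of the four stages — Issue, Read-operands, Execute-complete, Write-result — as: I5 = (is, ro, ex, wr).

[1] I1 issues→INT
[2] I1 reads
[3] I1 exec-done
[4] I1 writes R2
[5] I2 issues→INT
[6] I2 reads | I3 issues→ADD
[7] I2 exec-done | I3 reads
[8] I2 writes R0
[9] I3 exec-done | I4 issues→INT
[10] I3 writes R1 | I5 issues→DIV
[11] I4 reads
[12] I4 exec-done
[13] I4 writes R2
[14] I5 reads
[22] I5 exec-done
[23] I5 writes R0
[24] I6 issues→DIV
[25] I6 reads
[33] I6 exec-done
[34] I6 writes R3

I5 = (10, 14, 22, 23)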